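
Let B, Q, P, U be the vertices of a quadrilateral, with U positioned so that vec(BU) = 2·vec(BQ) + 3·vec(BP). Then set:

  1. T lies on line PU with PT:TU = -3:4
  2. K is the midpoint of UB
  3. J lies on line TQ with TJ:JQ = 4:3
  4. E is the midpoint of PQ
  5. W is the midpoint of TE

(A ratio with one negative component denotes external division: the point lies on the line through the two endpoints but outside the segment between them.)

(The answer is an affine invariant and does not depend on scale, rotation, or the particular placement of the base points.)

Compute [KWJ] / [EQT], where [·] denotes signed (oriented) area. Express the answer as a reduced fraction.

[KWJ]:[EQT] = -45/112

Assign B = (0, 0), Q = (1, 0), P = (0, 1), U = (2, 3) — the answer is frame-independent, so this choice is without loss of generality.
1. T lies on line PU with PT:TU = -3:4 ⇒ T = (-6, -5)
2. K is the midpoint of UB ⇒ K = (1, 3/2)
3. J lies on line TQ with TJ:JQ = 4:3 ⇒ J = (-2, -15/7)
4. E is the midpoint of PQ ⇒ E = (1/2, 1/2)
5. W is the midpoint of TE ⇒ W = (-11/4, -9/4)
2·[KWJ] = 135/56, 2·[EQT] = -6
[KWJ]:[EQT] = 135/56:-6 = -45/112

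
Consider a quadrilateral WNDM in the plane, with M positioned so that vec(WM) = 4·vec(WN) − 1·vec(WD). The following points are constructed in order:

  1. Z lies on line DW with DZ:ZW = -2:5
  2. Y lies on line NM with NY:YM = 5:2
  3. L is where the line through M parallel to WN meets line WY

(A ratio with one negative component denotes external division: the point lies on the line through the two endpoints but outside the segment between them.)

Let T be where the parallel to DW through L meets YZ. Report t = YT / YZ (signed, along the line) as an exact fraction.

t = -2/5

Work in coordinates with W = (0, 0), N = (1, 0), D = (0, 1), M = (4, -1).
1. Z lies on line DW with DZ:ZW = -2:5 ⇒ Z = (0, 5/3)
2. Y lies on line NM with NY:YM = 5:2 ⇒ Y = (22/7, -5/7)
3. L is where the line through M parallel to WN meets line WY ⇒ L = (22/5, -1)
through L parallel to DW: direction (0, -1); meets YZ at T = (22/5, -5/3)
T = Y + t·(Z−Y) with t = -2/5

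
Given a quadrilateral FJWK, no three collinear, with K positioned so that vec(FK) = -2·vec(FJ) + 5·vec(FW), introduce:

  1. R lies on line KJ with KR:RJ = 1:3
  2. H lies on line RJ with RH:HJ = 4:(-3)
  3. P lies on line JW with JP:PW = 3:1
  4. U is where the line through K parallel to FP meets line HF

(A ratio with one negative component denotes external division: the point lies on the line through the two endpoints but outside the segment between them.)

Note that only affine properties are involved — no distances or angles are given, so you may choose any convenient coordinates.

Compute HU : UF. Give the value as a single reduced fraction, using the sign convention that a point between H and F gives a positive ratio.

Assign F = (0, 0), J = (1, 0), W = (0, 1), K = (-2, 5) — the answer is frame-independent, so this choice is without loss of generality.
1. R lies on line KJ with KR:RJ = 1:3 ⇒ R = (-5/4, 15/4)
2. H lies on line RJ with RH:HJ = 4:(-3) ⇒ H = (31/4, -45/4)
3. P lies on line JW with JP:PW = 3:1 ⇒ P = (1/4, 3/4)
4. U is where the line through K parallel to FP meets line HF ⇒ U = (-341/138, 165/46)
U = H + t·(F−H) with t = 91/69, so HU:UF = t:(1−t) = 91/69:-22/69

HU:UF = -91/22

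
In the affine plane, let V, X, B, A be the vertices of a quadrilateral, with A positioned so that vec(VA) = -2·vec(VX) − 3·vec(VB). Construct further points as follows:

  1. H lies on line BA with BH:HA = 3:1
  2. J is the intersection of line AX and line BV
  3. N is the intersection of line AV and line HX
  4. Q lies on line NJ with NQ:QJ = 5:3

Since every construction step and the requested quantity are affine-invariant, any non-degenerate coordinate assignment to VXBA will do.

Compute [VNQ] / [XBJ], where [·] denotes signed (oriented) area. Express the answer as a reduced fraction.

Assign V = (0, 0), X = (1, 0), B = (0, 1), A = (-2, -3) — the answer is frame-independent, so this choice is without loss of generality.
1. H lies on line BA with BH:HA = 3:1 ⇒ H = (-3/2, -2)
2. J is the intersection of line AX and line BV ⇒ J = (0, -1)
3. N is the intersection of line AV and line HX ⇒ N = (-8/7, -12/7)
4. Q lies on line NJ with NQ:QJ = 5:3 ⇒ Q = (-3/7, -71/56)
2·[VNQ] = 5/7, 2·[XBJ] = 2
[VNQ]:[XBJ] = 5/7:2 = 5/14

[VNQ]:[XBJ] = 5/14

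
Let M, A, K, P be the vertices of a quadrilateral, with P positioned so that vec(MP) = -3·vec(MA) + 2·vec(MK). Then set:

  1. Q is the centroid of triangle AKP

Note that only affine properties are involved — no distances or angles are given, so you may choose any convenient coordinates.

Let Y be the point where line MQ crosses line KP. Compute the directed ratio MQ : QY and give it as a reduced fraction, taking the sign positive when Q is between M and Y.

Set M = (0, 0), A = (1, 0), K = (0, 1), P = (-3, 2); any affine frame gives the same invariant.
1. Q is the centroid of triangle AKP ⇒ Q = (-2/3, 1)
line MQ meets KP at Y = (-6/7, 9/7)
Q = M + t·(Y−M) with t = 7/9, so MQ:QY = 7/9:2/9

MQ:QY = 7/2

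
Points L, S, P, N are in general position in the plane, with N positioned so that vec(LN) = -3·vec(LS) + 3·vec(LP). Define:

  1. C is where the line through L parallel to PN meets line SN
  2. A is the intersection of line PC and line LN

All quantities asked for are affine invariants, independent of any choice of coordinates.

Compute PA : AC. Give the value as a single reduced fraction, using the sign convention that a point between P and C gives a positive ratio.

Set L = (0, 0), S = (1, 0), P = (0, 1), N = (-3, 3); any affine frame gives the same invariant.
1. C is where the line through L parallel to PN meets line SN ⇒ C = (9, -6)
2. A is the intersection of line PC and line LN ⇒ A = (-9/2, 9/2)
A = P + t·(C−P) with t = -1/2, so PA:AC = t:(1−t) = -1/2:3/2

PA:AC = -1/3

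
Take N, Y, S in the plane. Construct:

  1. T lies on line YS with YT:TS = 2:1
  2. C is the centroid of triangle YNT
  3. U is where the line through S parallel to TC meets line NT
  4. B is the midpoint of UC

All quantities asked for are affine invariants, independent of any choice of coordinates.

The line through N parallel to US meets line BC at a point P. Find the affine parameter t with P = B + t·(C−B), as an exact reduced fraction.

Work in coordinates with N = (0, 0), Y = (1, 0), S = (0, 1).
1. T lies on line YS with YT:TS = 2:1 ⇒ T = (1/3, 2/3)
2. C is the centroid of triangle YNT ⇒ C = (4/9, 2/9)
3. U is where the line through S parallel to TC meets line NT ⇒ U = (1/6, 1/3)
4. B is the midpoint of UC ⇒ B = (11/36, 5/18)
through N parallel to US: direction (-1/6, 2/3); meets BC at P = (-1/9, 4/9)
P = B + t·(C−B) with t = -3

t = -3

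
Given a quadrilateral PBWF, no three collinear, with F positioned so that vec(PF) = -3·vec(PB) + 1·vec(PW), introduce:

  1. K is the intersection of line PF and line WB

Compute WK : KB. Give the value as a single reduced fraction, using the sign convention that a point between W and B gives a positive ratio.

Set P = (0, 0), B = (1, 0), W = (0, 1), F = (-3, 1); any affine frame gives the same invariant.
1. K is the intersection of line PF and line WB ⇒ K = (3/2, -1/2)
K = W + t·(B−W) with t = 3/2, so WK:KB = t:(1−t) = 3/2:-1/2

WK:KB = -3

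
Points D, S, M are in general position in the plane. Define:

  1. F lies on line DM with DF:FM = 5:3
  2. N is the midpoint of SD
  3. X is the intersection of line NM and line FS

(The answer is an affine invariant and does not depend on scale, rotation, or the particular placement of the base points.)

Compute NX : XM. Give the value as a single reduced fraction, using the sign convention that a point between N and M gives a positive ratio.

Assign D = (0, 0), S = (1, 0), M = (0, 1) — the answer is frame-independent, so this choice is without loss of generality.
1. F lies on line DM with DF:FM = 5:3 ⇒ F = (0, 5/8)
2. N is the midpoint of SD ⇒ N = (1/2, 0)
3. X is the intersection of line NM and line FS ⇒ X = (3/11, 5/11)
X = N + t·(M−N) with t = 5/11, so NX:XM = t:(1−t) = 5/11:6/11

NX:XM = 5/6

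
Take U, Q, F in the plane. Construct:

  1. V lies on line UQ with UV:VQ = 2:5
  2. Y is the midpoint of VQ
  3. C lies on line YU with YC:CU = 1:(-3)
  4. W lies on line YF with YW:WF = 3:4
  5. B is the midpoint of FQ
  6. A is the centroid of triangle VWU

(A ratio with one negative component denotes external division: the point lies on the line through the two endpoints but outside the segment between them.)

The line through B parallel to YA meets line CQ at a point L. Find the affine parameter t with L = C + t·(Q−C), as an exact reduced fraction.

Work in coordinates with U = (0, 0), Q = (1, 0), F = (0, 1).
1. V lies on line UQ with UV:VQ = 2:5 ⇒ V = (2/7, 0)
2. Y is the midpoint of VQ ⇒ Y = (9/14, 0)
3. C lies on line YU with YC:CU = 1:(-3) ⇒ C = (27/28, 0)
4. W lies on line YF with YW:WF = 3:4 ⇒ W = (18/49, 3/7)
5. B is the midpoint of FQ ⇒ B = (1/2, 1/2)
6. A is the centroid of triangle VWU ⇒ A = (32/147, 1/7)
through B parallel to YA: direction (-125/294, 1/7); meets CQ at L = (167/84, 0)
L = C + t·(Q−C) with t = 86/3

t = 86/3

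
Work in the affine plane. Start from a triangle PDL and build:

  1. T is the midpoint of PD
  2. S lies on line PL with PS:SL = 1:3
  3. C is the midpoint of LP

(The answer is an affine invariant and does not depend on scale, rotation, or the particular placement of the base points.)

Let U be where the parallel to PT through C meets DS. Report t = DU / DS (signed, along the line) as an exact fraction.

t = 2

Assign P = (0, 0), D = (1, 0), L = (0, 1) — the answer is frame-independent, so this choice is without loss of generality.
1. T is the midpoint of PD ⇒ T = (1/2, 0)
2. S lies on line PL with PS:SL = 1:3 ⇒ S = (0, 1/4)
3. C is the midpoint of LP ⇒ C = (0, 1/2)
through C parallel to PT: direction (1/2, 0); meets DS at U = (-1, 1/2)
U = D + t·(S−D) with t = 2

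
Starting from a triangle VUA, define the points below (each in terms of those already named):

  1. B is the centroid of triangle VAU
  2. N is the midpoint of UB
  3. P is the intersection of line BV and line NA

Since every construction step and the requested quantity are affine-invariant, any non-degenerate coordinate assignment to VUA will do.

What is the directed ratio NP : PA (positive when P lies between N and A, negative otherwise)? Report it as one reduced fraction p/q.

NP:PA = 1/2

Assign V = (0, 0), U = (1, 0), A = (0, 1) — the answer is frame-independent, so this choice is without loss of generality.
1. B is the centroid of triangle VAU ⇒ B = (1/3, 1/3)
2. N is the midpoint of UB ⇒ N = (2/3, 1/6)
3. P is the intersection of line BV and line NA ⇒ P = (4/9, 4/9)
P = N + t·(A−N) with t = 1/3, so NP:PA = t:(1−t) = 1/3:2/3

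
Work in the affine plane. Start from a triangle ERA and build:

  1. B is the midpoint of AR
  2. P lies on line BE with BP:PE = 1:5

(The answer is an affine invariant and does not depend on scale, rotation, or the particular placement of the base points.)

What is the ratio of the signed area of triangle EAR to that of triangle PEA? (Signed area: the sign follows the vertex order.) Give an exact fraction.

Choose coordinates E = (0, 0), R = (1, 0), A = (0, 1).
1. B is the midpoint of AR ⇒ B = (1/2, 1/2)
2. P lies on line BE with BP:PE = 1:5 ⇒ P = (5/12, 5/12)
2·[EAR] = -1, 2·[PEA] = -5/12
[EAR]:[PEA] = -1:-5/12 = 12/5

[EAR]:[PEA] = 12/5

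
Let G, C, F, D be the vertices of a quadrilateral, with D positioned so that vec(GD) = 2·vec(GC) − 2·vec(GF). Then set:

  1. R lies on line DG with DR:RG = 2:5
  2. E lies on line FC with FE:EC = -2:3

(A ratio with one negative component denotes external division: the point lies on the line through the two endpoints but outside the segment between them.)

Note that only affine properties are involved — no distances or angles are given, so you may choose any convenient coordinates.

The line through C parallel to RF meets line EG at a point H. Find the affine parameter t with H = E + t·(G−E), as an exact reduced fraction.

Work in coordinates with G = (0, 0), C = (1, 0), F = (0, 1), D = (2, -2).
1. R lies on line DG with DR:RG = 2:5 ⇒ R = (10/7, -10/7)
2. E lies on line FC with FE:EC = -2:3 ⇒ E = (-2, 3)
through C parallel to RF: direction (-10/7, 17/7); meets EG at H = (17/2, -51/4)
H = E + t·(G−E) with t = 21/4

t = 21/4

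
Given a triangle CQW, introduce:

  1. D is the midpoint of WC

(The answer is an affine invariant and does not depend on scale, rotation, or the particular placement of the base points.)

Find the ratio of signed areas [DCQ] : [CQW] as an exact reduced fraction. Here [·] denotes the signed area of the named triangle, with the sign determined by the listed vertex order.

Set C = (0, 0), Q = (1, 0), W = (0, 1); any affine frame gives the same invariant.
1. D is the midpoint of WC ⇒ D = (0, 1/2)
2·[DCQ] = 1/2, 2·[CQW] = 1
[DCQ]:[CQW] = 1/2:1 = 1/2

[DCQ]:[CQW] = 1/2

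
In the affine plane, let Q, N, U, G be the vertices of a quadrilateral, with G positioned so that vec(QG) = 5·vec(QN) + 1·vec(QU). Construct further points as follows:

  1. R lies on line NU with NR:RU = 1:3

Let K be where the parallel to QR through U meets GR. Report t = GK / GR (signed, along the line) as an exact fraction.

Work in coordinates with Q = (0, 0), N = (1, 0), U = (0, 1), G = (5, 1).
1. R lies on line NU with NR:RU = 1:3 ⇒ R = (3/4, 1/4)
through U parallel to QR: direction (3/4, 1/4); meets GR at K = (-45/8, -7/8)
K = G + t·(R−G) with t = 5/2

t = 5/2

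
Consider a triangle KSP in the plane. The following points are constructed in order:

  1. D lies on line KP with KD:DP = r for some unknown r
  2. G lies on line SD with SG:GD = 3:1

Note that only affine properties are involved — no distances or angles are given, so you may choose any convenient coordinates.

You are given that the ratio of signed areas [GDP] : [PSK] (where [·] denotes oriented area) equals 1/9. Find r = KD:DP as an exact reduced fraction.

r = 5/4

Assign K = (0, 0), S = (1, 0), P = (0, 1) — the answer is frame-independent, so this choice is without loss of generality.
1. With KD:DP = r, write λ = r/(r+1) so D = K + λ·(P−K); D is affine-linear in λ
2. G lies on line SD with SG:GD = 3:1 ⇒ G is an affine combination of earlier points and hence also affine-linear in λ
Every point depending on D is an affine combination of D and λ-independent points, so each such coordinate is linear in λ; the λ² term in each signed area is a multiple of (P−K)×(P−K) = 0, so 2·[GDP] and 2·[PSK] are each linear in λ. Evaluating at λ=0 and λ=1:
  2·[GDP] = 1/4·λ − 1/4,   2·[PSK] = -1
So [GDP]:[PSK] = (1/4·λ − 1/4) / (-1). Setting this equal to 1/9:
  1/4·λ − 1/4 = 1/9·(-1)  ⇒  λ = 5/9
Then r = λ/(1−λ) = (5/9)/(4/9) = 5/4. Check: with r = 5/4, D = (0, 5/9) and [GDP]:[PSK] = 1/9 as required.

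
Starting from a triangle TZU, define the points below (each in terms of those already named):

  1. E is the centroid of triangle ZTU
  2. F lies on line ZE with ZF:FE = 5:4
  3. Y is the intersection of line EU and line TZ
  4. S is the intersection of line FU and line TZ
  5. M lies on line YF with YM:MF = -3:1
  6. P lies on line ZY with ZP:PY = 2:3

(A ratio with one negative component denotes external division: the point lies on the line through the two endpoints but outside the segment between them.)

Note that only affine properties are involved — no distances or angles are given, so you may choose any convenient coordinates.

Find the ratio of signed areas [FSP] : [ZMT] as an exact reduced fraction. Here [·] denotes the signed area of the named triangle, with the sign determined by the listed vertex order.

Assign T = (0, 0), Z = (1, 0), U = (0, 1) — the answer is frame-independent, so this choice is without loss of generality.
1. E is the centroid of triangle ZTU ⇒ E = (1/3, 1/3)
2. F lies on line ZE with ZF:FE = 5:4 ⇒ F = (17/27, 5/27)
3. Y is the intersection of line EU and line TZ ⇒ Y = (1/2, 0)
4. S is the intersection of line FU and line TZ ⇒ S = (17/22, 0)
5. M lies on line YF with YM:MF = -3:1 ⇒ M = (25/36, 5/18)
6. P lies on line ZY with ZP:PY = 2:3 ⇒ P = (4/5, 0)
2·[FSP] = 1/198, 2·[ZMT] = 5/18
[FSP]:[ZMT] = 1/198:5/18 = 1/55

[FSP]:[ZMT] = 1/55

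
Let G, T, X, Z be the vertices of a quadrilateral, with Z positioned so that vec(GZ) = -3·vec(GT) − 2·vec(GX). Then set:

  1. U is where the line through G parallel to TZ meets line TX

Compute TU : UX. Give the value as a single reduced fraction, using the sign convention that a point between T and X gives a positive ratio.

Choose coordinates G = (0, 0), T = (1, 0), X = (0, 1), Z = (-3, -2).
1. U is where the line through G parallel to TZ meets line TX ⇒ U = (2/3, 1/3)
U = T + t·(X−T) with t = 1/3, so TU:UX = t:(1−t) = 1/3:2/3

TU:UX = 1/2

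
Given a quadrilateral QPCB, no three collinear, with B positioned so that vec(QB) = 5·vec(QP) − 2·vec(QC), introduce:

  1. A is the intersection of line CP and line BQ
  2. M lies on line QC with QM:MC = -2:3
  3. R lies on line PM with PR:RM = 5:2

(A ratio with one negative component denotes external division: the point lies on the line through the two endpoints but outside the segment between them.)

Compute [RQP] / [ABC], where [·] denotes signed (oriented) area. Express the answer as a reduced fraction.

[RQP]:[ABC] = -3/7

Choose coordinates Q = (0, 0), P = (1, 0), C = (0, 1), B = (5, -2).
1. A is the intersection of line CP and line BQ ⇒ A = (5/3, -2/3)
2. M lies on line QC with QM:MC = -2:3 ⇒ M = (0, -2)
3. R lies on line PM with PR:RM = 5:2 ⇒ R = (2/7, -10/7)
2·[RQP] = -10/7, 2·[ABC] = 10/3
[RQP]:[ABC] = -10/7:10/3 = -3/7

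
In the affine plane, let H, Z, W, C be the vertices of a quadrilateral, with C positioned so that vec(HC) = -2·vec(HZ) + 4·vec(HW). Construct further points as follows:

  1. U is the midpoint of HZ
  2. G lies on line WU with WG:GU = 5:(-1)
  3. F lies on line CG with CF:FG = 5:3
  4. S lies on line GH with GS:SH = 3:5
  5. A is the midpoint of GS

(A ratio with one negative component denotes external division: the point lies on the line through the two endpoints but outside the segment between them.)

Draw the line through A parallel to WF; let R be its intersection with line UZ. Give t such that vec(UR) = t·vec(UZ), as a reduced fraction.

t = -9/22

Set H = (0, 0), Z = (1, 0), W = (0, 1), C = (-2, 4); any affine frame gives the same invariant.
1. U is the midpoint of HZ ⇒ U = (1/2, 0)
2. G lies on line WU with WG:GU = 5:(-1) ⇒ G = (5/8, -1/4)
3. F lies on line CG with CF:FG = 5:3 ⇒ F = (-23/64, 43/32)
4. S lies on line GH with GS:SH = 3:5 ⇒ S = (25/64, -5/32)
5. A is the midpoint of GS ⇒ A = (65/128, -13/64)
through A parallel to WF: direction (-23/64, 11/32); meets UZ at R = (13/44, 0)
R = U + t·(Z−U) with t = -9/22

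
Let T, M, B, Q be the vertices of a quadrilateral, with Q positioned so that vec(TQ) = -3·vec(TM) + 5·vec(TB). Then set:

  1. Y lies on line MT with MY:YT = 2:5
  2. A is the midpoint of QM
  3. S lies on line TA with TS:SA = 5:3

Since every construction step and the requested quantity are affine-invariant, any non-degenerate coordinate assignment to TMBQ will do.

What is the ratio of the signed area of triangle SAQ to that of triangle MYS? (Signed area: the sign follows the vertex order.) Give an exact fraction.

Set T = (0, 0), M = (1, 0), B = (0, 1), Q = (-3, 5); any affine frame gives the same invariant.
1. Y lies on line MT with MY:YT = 2:5 ⇒ Y = (5/7, 0)
2. A is the midpoint of QM ⇒ A = (-1, 5/2)
3. S lies on line TA with TS:SA = 5:3 ⇒ S = (-5/8, 25/16)
2·[SAQ] = 15/16, 2·[MYS] = -25/56
[SAQ]:[MYS] = 15/16:-25/56 = -21/10

[SAQ]:[MYS] = -21/10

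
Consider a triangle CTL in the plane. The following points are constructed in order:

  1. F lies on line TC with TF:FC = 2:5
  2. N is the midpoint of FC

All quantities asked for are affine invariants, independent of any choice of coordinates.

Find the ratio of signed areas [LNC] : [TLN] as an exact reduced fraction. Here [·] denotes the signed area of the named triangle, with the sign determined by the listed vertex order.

[LNC]:[TLN] = -5/9

Assign C = (0, 0), T = (1, 0), L = (0, 1) — the answer is frame-independent, so this choice is without loss of generality.
1. F lies on line TC with TF:FC = 2:5 ⇒ F = (5/7, 0)
2. N is the midpoint of FC ⇒ N = (5/14, 0)
2·[LNC] = -5/14, 2·[TLN] = 9/14
[LNC]:[TLN] = -5/14:9/14 = -5/9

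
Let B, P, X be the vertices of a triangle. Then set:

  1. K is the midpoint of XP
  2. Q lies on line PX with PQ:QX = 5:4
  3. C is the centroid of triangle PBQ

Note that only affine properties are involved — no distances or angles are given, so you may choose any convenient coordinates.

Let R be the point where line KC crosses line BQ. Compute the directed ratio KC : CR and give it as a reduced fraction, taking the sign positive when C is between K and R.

Set B = (0, 0), P = (1, 0), X = (0, 1); any affine frame gives the same invariant.
1. K is the midpoint of XP ⇒ K = (1/2, 1/2)
2. Q lies on line PX with PQ:QX = 5:4 ⇒ Q = (4/9, 5/9)
3. C is the centroid of triangle PBQ ⇒ C = (13/27, 5/27)
line KC meets BQ at R = (32/63, 40/63)
C = K + t·(R−K) with t = -7/3, so KC:CR = -7/3:10/3

KC:CR = -7/10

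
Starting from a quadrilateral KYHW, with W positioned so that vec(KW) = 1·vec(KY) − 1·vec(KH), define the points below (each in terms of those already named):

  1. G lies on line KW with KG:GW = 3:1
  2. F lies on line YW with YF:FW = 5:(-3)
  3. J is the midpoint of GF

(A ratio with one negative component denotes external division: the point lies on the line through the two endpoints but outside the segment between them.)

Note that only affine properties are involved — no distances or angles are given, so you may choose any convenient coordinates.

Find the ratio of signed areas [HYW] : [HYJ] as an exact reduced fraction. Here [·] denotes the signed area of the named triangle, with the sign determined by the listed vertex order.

[HYW]:[HYJ] = 4/7

Set K = (0, 0), Y = (1, 0), H = (0, 1), W = (1, -1); any affine frame gives the same invariant.
1. G lies on line KW with KG:GW = 3:1 ⇒ G = (3/4, -3/4)
2. F lies on line YW with YF:FW = 5:(-3) ⇒ F = (1, -5/2)
3. J is the midpoint of GF ⇒ J = (7/8, -13/8)
2·[HYW] = -1, 2·[HYJ] = -7/4
[HYW]:[HYJ] = -1:-7/4 = 4/7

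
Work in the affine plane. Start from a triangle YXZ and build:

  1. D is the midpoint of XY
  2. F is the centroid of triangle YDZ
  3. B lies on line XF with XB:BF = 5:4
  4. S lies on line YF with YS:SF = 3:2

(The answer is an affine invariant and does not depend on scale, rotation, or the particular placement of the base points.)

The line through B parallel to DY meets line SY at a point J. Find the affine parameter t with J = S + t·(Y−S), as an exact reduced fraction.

t = 2/27

Assign Y = (0, 0), X = (1, 0), Z = (0, 1) — the answer is frame-independent, so this choice is without loss of generality.
1. D is the midpoint of XY ⇒ D = (1/2, 0)
2. F is the centroid of triangle YDZ ⇒ F = (1/6, 1/3)
3. B lies on line XF with XB:BF = 5:4 ⇒ B = (29/54, 5/27)
4. S lies on line YF with YS:SF = 3:2 ⇒ S = (1/10, 1/5)
through B parallel to DY: direction (-1/2, 0); meets SY at J = (5/54, 5/27)
J = S + t·(Y−S) with t = 2/27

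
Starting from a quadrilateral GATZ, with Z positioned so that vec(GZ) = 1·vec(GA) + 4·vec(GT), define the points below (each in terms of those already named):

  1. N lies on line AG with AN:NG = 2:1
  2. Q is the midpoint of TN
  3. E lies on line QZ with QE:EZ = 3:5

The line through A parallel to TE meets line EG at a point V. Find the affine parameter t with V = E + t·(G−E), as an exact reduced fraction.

t = 62/23

Work in coordinates with G = (0, 0), A = (1, 0), T = (0, 1), Z = (1, 4).
1. N lies on line AG with AN:NG = 2:1 ⇒ N = (1/3, 0)
2. Q is the midpoint of TN ⇒ Q = (1/6, 1/2)
3. E lies on line QZ with QE:EZ = 3:5 ⇒ E = (23/48, 29/16)
through A parallel to TE: direction (23/48, 13/16); meets EG at V = (-13/16, -1131/368)
V = E + t·(G−E) with t = 62/23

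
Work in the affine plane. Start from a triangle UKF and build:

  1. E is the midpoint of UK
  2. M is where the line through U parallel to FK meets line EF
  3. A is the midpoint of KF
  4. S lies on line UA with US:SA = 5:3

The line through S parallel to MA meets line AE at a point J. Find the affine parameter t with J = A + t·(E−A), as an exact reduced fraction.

Assign U = (0, 0), K = (1, 0), F = (0, 1) — the answer is frame-independent, so this choice is without loss of generality.
1. E is the midpoint of UK ⇒ E = (1/2, 0)
2. M is where the line through U parallel to FK meets line EF ⇒ M = (1, -1)
3. A is the midpoint of KF ⇒ A = (1/2, 1/2)
4. S lies on line UA with US:SA = 5:3 ⇒ S = (5/16, 5/16)
through S parallel to MA: direction (-1/2, 3/2); meets AE at J = (1/2, -1/4)
J = A + t·(E−A) with t = 3/2

t = 3/2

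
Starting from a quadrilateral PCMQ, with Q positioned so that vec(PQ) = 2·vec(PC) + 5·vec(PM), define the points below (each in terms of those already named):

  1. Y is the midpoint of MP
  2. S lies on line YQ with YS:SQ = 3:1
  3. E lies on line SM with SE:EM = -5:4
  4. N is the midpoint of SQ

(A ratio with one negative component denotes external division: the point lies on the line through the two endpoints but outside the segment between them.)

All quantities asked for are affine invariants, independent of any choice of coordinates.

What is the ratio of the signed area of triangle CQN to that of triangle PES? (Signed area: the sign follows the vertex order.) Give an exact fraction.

[CQN]:[PES] = -11/120

Assign P = (0, 0), C = (1, 0), M = (0, 1), Q = (2, 5) — the answer is frame-independent, so this choice is without loss of generality.
1. Y is the midpoint of MP ⇒ Y = (0, 1/2)
2. S lies on line YQ with YS:SQ = 3:1 ⇒ S = (3/2, 31/8)
3. E lies on line SM with SE:EM = -5:4 ⇒ E = (-6, -21/2)
4. N is the midpoint of SQ ⇒ N = (7/4, 71/16)
2·[CQN] = 11/16, 2·[PES] = -15/2
[CQN]:[PES] = 11/16:-15/2 = -11/120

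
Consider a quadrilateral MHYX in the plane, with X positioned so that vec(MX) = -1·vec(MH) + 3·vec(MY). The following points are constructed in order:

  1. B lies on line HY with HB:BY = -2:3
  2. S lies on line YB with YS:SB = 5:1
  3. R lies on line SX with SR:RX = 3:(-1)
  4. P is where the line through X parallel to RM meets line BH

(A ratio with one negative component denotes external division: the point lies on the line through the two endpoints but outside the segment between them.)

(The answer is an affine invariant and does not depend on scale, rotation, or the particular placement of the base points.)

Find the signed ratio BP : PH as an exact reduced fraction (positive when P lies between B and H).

Set M = (0, 0), H = (1, 0), Y = (0, 1), X = (-1, 3); any affine frame gives the same invariant.
1. B lies on line HY with HB:BY = -2:3 ⇒ B = (3, -2)
2. S lies on line YB with YS:SB = 5:1 ⇒ S = (5/2, -3/2)
3. R lies on line SX with SR:RX = 3:(-1) ⇒ R = (-11/4, 21/4)
4. P is where the line through X parallel to RM meets line BH ⇒ P = (1/10, 9/10)
P = B + t·(H−B) with t = 29/20, so BP:PH = t:(1−t) = 29/20:-9/20

BP:PH = -29/9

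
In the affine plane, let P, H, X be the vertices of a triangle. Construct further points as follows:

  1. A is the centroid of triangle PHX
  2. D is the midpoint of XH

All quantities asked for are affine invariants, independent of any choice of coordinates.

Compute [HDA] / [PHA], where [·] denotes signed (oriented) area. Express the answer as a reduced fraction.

[HDA]:[PHA] = 1/2

Choose coordinates P = (0, 0), H = (1, 0), X = (0, 1).
1. A is the centroid of triangle PHX ⇒ A = (1/3, 1/3)
2. D is the midpoint of XH ⇒ D = (1/2, 1/2)
2·[HDA] = 1/6, 2·[PHA] = 1/3
[HDA]:[PHA] = 1/6:1/3 = 1/2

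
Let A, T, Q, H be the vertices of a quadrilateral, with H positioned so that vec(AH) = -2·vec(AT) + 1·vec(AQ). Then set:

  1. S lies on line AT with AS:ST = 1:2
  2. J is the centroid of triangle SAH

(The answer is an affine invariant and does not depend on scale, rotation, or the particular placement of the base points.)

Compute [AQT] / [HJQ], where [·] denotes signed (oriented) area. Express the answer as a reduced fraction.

Set A = (0, 0), T = (1, 0), Q = (0, 1), H = (-2, 1); any affine frame gives the same invariant.
1. S lies on line AT with AS:ST = 1:2 ⇒ S = (1/3, 0)
2. J is the centroid of triangle SAH ⇒ J = (-5/9, 1/3)
2·[AQT] = -1, 2·[HJQ] = 4/3
[AQT]:[HJQ] = -1:4/3 = -3/4

[AQT]:[HJQ] = -3/4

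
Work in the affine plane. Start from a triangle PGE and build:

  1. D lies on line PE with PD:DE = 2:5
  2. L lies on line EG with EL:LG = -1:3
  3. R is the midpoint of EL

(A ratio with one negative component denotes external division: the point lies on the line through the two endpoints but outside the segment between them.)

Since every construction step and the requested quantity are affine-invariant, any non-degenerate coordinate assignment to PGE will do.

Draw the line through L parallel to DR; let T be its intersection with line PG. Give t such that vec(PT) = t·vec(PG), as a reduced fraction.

Set P = (0, 0), G = (1, 0), E = (0, 1); any affine frame gives the same invariant.
1. D lies on line PE with PD:DE = 2:5 ⇒ D = (0, 2/7)
2. L lies on line EG with EL:LG = -1:3 ⇒ L = (-1/2, 3/2)
3. R is the midpoint of EL ⇒ R = (-1/4, 5/4)
through L parallel to DR: direction (-1/4, 27/28); meets PG at T = (-1/9, 0)
T = P + t·(G−P) with t = -1/9

t = -1/9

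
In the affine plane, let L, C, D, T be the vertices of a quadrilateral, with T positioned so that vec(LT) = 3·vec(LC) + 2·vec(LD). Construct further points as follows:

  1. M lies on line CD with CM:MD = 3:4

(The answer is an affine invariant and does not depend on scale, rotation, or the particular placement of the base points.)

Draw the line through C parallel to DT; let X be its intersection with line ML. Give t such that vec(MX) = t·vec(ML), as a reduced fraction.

t = 12/5

Choose coordinates L = (0, 0), C = (1, 0), D = (0, 1), T = (3, 2).
1. M lies on line CD with CM:MD = 3:4 ⇒ M = (4/7, 3/7)
through C parallel to DT: direction (3, 1); meets ML at X = (-4/5, -3/5)
X = M + t·(L−M) with t = 12/5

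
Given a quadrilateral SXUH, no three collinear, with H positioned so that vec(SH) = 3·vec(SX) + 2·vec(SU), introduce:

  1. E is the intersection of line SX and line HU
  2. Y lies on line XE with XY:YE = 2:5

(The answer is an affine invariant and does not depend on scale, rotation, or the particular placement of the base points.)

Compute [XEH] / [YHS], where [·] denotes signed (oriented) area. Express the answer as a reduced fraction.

[XEH]:[YHS] = 28

Set S = (0, 0), X = (1, 0), U = (0, 1), H = (3, 2); any affine frame gives the same invariant.
1. E is the intersection of line SX and line HU ⇒ E = (-3, 0)
2. Y lies on line XE with XY:YE = 2:5 ⇒ Y = (-1/7, 0)
2·[XEH] = -8, 2·[YHS] = -2/7
[XEH]:[YHS] = -8:-2/7 = 28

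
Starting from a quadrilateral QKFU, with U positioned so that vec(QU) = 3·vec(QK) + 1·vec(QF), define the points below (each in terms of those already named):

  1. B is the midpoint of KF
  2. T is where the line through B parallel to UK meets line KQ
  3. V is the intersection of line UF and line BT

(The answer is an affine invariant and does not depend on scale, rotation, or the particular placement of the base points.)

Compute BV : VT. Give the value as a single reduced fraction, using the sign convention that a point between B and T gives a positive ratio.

BV:VT = -1/2

Set Q = (0, 0), K = (1, 0), F = (0, 1), U = (3, 1); any affine frame gives the same invariant.
1. B is the midpoint of KF ⇒ B = (1/2, 1/2)
2. T is where the line through B parallel to UK meets line KQ ⇒ T = (-1/2, 0)
3. V is the intersection of line UF and line BT ⇒ V = (3/2, 1)
V = B + t·(T−B) with t = -1, so BV:VT = t:(1−t) = -1:2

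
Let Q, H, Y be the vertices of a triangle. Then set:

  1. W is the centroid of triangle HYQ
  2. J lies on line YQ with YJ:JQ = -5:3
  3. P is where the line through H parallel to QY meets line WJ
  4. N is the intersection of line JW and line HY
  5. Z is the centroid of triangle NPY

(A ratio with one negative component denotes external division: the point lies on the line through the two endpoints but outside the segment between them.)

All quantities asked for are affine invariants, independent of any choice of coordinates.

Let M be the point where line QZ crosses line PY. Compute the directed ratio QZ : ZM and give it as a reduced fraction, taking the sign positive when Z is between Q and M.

QZ:ZM = 19/20

Assign Q = (0, 0), H = (1, 0), Y = (0, 1) — the answer is frame-independent, so this choice is without loss of generality.
1. W is the centroid of triangle HYQ ⇒ W = (1/3, 1/3)
2. J lies on line YQ with YJ:JQ = -5:3 ⇒ J = (0, -3/2)
3. P is where the line through H parallel to QY meets line WJ ⇒ P = (1, 4)
4. N is the intersection of line JW and line HY ⇒ N = (5/13, 8/13)
5. Z is the centroid of triangle NPY ⇒ Z = (6/13, 73/39)
line QZ meets PY at M = (18/19, 73/19)
Z = Q + t·(M−Q) with t = 19/39, so QZ:ZM = 19/39:20/39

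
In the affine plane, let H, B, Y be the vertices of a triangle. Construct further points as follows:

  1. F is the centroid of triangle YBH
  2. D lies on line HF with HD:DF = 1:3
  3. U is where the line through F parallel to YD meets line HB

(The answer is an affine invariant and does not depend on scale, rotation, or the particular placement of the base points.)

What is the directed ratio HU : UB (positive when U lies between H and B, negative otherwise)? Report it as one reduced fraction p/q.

HU:UB = 4/7

Choose coordinates H = (0, 0), B = (1, 0), Y = (0, 1).
1. F is the centroid of triangle YBH ⇒ F = (1/3, 1/3)
2. D lies on line HF with HD:DF = 1:3 ⇒ D = (1/12, 1/12)
3. U is where the line through F parallel to YD meets line HB ⇒ U = (4/11, 0)
U = H + t·(B−H) with t = 4/11, so HU:UB = t:(1−t) = 4/11:7/11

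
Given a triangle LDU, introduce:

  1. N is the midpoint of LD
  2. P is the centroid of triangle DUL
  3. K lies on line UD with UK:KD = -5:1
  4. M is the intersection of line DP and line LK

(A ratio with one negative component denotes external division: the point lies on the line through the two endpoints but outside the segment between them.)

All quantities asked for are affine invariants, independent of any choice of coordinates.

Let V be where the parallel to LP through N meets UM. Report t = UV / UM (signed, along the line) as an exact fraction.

t = 1/2

Work in coordinates with L = (0, 0), D = (1, 0), U = (0, 1).
1. N is the midpoint of LD ⇒ N = (1/2, 0)
2. P is the centroid of triangle DUL ⇒ P = (1/3, 1/3)
3. K lies on line UD with UK:KD = -5:1 ⇒ K = (5/4, -1/4)
4. M is the intersection of line DP and line LK ⇒ M = (5/3, -1/3)
through N parallel to LP: direction (1/3, 1/3); meets UM at V = (5/6, 1/3)
V = U + t·(M−U) with t = 1/2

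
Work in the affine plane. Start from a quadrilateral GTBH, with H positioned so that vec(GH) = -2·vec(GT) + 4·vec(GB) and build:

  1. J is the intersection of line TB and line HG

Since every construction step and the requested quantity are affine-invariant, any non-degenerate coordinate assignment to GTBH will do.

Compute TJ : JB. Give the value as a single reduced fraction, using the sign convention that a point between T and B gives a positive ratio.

Assign G = (0, 0), T = (1, 0), B = (0, 1), H = (-2, 4) — the answer is frame-independent, so this choice is without loss of generality.
1. J is the intersection of line TB and line HG ⇒ J = (-1, 2)
J = T + t·(B−T) with t = 2, so TJ:JB = t:(1−t) = 2:-1

TJ:JB = -2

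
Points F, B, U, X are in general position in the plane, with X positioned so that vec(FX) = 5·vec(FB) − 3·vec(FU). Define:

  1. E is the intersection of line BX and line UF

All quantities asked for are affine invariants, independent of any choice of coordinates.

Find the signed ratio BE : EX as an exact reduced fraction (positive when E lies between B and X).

Work in coordinates with F = (0, 0), B = (1, 0), U = (0, 1), X = (5, -3).
1. E is the intersection of line BX and line UF ⇒ E = (0, 3/4)
E = B + t·(X−B) with t = -1/4, so BE:EX = t:(1−t) = -1/4:5/4

BE:EX = -1/5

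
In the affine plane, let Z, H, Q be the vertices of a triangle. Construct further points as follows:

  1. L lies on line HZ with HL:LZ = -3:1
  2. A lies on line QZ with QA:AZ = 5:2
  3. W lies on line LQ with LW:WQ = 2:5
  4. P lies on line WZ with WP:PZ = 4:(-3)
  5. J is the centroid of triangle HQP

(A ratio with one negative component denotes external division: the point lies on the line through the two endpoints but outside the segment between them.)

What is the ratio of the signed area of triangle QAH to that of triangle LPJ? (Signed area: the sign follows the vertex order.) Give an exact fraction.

[QAH]:[LPJ] = 15/23

Set Z = (0, 0), H = (1, 0), Q = (0, 1); any affine frame gives the same invariant.
1. L lies on line HZ with HL:LZ = -3:1 ⇒ L = (-1/2, 0)
2. A lies on line QZ with QA:AZ = 5:2 ⇒ A = (0, 2/7)
3. W lies on line LQ with LW:WQ = 2:5 ⇒ W = (-5/14, 2/7)
4. P lies on line WZ with WP:PZ = 4:(-3) ⇒ P = (15/14, -6/7)
5. J is the centroid of triangle HQP ⇒ J = (29/42, 1/21)
2·[QAH] = 5/7, 2·[LPJ] = 23/21
[QAH]:[LPJ] = 5/7:23/21 = 15/23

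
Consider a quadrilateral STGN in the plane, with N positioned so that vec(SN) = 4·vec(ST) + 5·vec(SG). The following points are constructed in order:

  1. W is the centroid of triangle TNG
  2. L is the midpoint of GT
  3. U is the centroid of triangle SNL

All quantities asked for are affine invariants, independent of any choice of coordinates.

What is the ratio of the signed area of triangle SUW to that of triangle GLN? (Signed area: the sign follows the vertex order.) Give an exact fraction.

[SUW]:[GLN] = -1/72

Set S = (0, 0), T = (1, 0), G = (0, 1), N = (4, 5); any affine frame gives the same invariant.
1. W is the centroid of triangle TNG ⇒ W = (5/3, 2)
2. L is the midpoint of GT ⇒ L = (1/2, 1/2)
3. U is the centroid of triangle SNL ⇒ U = (3/2, 11/6)
2·[SUW] = -1/18, 2·[GLN] = 4
[SUW]:[GLN] = -1/18:4 = -1/72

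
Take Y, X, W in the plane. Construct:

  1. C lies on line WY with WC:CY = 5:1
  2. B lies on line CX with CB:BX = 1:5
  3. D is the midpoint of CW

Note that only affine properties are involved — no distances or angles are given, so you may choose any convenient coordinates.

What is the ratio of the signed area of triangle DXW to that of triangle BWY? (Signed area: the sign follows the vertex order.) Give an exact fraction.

[DXW]:[BWY] = 5/2

Assign Y = (0, 0), X = (1, 0), W = (0, 1) — the answer is frame-independent, so this choice is without loss of generality.
1. C lies on line WY with WC:CY = 5:1 ⇒ C = (0, 1/6)
2. B lies on line CX with CB:BX = 1:5 ⇒ B = (1/6, 5/36)
3. D is the midpoint of CW ⇒ D = (0, 7/12)
2·[DXW] = 5/12, 2·[BWY] = 1/6
[DXW]:[BWY] = 5/12:1/6 = 5/2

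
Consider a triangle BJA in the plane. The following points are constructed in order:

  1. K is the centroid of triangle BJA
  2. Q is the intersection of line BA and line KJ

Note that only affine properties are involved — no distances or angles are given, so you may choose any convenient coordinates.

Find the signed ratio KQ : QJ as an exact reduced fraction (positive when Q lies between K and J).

Work in coordinates with B = (0, 0), J = (1, 0), A = (0, 1).
1. K is the centroid of triangle BJA ⇒ K = (1/3, 1/3)
2. Q is the intersection of line BA and line KJ ⇒ Q = (0, 1/2)
Q = K + t·(J−K) with t = -1/2, so KQ:QJ = t:(1−t) = -1/2:3/2

KQ:QJ = -1/3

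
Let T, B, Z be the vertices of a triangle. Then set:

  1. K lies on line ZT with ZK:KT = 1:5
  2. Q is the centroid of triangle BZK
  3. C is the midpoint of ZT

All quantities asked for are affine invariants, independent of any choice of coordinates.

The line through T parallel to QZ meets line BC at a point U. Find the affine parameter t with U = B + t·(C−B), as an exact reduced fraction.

t = 7/4

Choose coordinates T = (0, 0), B = (1, 0), Z = (0, 1).
1. K lies on line ZT with ZK:KT = 1:5 ⇒ K = (0, 5/6)
2. Q is the centroid of triangle BZK ⇒ Q = (1/3, 11/18)
3. C is the midpoint of ZT ⇒ C = (0, 1/2)
through T parallel to QZ: direction (-1/3, 7/18); meets BC at U = (-3/4, 7/8)
U = B + t·(C−B) with t = 7/4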